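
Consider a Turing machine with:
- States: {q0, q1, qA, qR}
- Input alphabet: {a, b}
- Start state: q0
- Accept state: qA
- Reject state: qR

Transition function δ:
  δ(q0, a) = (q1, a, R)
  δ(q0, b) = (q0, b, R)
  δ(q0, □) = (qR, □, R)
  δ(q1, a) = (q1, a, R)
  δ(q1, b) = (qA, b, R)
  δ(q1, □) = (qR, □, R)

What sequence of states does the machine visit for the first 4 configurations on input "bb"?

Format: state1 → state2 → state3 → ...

Execution trace:
Initial: [q0]bb
Step 1: δ(q0, b) = (q0, b, R) → b[q0]b
Step 2: δ(q0, b) = (q0, b, R) → bb[q0]□
Step 3: δ(q0, □) = (qR, □, R) → bb□[qR]□

The machine reaches the reject state qR and halts.

State sequence: q0 → q0 → q0 → qR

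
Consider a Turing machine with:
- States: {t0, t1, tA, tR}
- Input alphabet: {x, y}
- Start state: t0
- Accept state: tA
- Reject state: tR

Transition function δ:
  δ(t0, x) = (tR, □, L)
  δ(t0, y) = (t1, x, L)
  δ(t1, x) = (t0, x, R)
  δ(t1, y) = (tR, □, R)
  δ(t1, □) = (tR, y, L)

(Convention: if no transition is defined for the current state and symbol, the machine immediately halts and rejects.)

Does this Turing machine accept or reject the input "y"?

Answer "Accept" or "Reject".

Execution trace:
Initial: [t0]y
Step 1: δ(t0, y) = (t1, x, L) → [t1]□x
Step 2: δ(t1, □) = (tR, y, L) → [tR]□yx

The machine reaches the reject state tR and halts.

Answer: Reject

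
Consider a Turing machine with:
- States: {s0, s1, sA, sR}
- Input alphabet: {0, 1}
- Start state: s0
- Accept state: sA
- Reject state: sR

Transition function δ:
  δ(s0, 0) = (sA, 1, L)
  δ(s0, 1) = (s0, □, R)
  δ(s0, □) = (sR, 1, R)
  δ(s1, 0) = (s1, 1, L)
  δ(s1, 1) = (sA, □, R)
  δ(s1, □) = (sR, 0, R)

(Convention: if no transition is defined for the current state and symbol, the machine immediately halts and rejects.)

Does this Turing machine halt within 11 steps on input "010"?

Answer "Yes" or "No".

Execution trace:
Initial: [s0]010
Step 1: δ(s0, 0) = (sA, 1, L) → [sA]□110

The machine reaches the accept state sA and halts.
The machine halted after 1 step (within the 11-step bound).

Answer: Yes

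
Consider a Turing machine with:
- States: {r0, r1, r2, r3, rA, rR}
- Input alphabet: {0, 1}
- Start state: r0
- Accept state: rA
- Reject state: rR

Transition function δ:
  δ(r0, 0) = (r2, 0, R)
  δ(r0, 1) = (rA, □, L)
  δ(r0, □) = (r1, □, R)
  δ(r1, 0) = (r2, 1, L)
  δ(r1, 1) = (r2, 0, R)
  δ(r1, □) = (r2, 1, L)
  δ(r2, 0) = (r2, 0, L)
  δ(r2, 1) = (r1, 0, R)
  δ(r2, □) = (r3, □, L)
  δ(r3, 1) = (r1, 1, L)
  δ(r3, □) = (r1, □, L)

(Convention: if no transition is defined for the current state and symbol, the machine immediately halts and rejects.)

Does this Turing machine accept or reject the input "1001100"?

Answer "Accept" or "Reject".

Execution trace:
Initial: [r0]1001100
Step 1: δ(r0, 1) = (rA, □, L) → [rA]□□001100

The machine reaches the accept state rA and halts.

Answer: Accept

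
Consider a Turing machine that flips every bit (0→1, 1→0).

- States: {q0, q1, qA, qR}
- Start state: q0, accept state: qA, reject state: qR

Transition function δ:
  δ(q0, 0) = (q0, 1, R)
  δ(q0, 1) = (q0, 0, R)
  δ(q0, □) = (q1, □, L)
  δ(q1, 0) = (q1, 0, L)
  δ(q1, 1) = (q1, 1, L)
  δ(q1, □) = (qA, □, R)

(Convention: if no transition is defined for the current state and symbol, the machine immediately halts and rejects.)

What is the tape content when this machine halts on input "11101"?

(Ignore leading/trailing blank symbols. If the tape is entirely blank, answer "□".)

Execution trace:
Initial: [q0]11101
Step 1: δ(q0, 1) = (q0, 0, R) → 0[q0]1101
Step 2: δ(q0, 1) = (q0, 0, R) → 00[q0]101
Step 3: δ(q0, 1) = (q0, 0, R) → 000[q0]01
Step 4: δ(q0, 0) = (q0, 1, R) → 0001[q0]1
Step 5: δ(q0, 1) = (q0, 0, R) → 00010[q0]□
Step 6: δ(q0, □) = (q1, □, L) → 0001[q1]0□
Step 7: δ(q1, 0) = (q1, 0, L) → 000[q1]10□
Step 8: δ(q1, 1) = (q1, 1, L) → 00[q1]010□
Step 9: δ(q1, 0) = (q1, 0, L) → 0[q1]0010□
Step 10: δ(q1, 0) = (q1, 0, L) → [q1]00010□
Step 11: δ(q1, 0) = (q1, 0, L) → [q1]□00010□
Step 12: δ(q1, □) = (qA, □, R) → □[qA]00010□

The machine reaches the accept state qA and halts.

Final tape (ignoring leading/trailing blanks): 00010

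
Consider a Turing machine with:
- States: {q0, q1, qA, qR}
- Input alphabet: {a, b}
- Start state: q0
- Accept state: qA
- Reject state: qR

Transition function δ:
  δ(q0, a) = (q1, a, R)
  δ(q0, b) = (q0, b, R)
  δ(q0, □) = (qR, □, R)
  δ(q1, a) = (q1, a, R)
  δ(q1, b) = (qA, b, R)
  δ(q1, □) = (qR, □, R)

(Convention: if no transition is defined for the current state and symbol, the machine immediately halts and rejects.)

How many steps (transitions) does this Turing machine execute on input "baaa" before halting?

Execution trace:
Initial: [q0]baaa
Step 1: δ(q0, b) = (q0, b, R) → b[q0]aaa
Step 2: δ(q0, a) = (q1, a, R) → ba[q1]aa
Step 3: δ(q1, a) = (q1, a, R) → baa[q1]a
Step 4: δ(q1, a) = (q1, a, R) → baaa[q1]□
Step 5: δ(q1, □) = (qR, □, R) → baaa□[qR]□

The machine reaches the reject state qR and halts.

The machine executed 5 steps before halting.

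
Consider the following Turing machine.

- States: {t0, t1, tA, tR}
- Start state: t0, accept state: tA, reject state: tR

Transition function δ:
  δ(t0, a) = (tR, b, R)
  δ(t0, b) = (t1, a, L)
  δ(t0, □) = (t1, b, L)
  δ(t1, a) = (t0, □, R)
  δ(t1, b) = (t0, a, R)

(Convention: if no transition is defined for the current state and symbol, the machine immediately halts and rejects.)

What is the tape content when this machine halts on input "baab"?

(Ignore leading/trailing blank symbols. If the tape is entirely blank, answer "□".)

Execution trace:
Initial: [t0]baab
Step 1: δ(t0, b) = (t1, a, L) → [t1]□aaab

No transition is defined for δ(t1, □). By convention the machine halts and rejects.

Final tape (ignoring leading/trailing blanks): aaab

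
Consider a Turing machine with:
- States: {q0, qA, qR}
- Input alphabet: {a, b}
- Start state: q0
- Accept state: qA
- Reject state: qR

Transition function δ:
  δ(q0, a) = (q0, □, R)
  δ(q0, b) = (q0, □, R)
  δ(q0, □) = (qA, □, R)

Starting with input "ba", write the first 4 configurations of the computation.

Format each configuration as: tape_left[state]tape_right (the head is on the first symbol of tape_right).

Transitions applied:
Step 1: δ(q0, b) = (q0, □, R)
Step 2: δ(q0, a) = (q0, □, R)
Step 3: δ(q0, □) = (qA, □, R)

The first 4 configurations are:
[q0]ba ⊢ □[q0]a ⊢ □□[q0]□ ⊢ □□□[qA]□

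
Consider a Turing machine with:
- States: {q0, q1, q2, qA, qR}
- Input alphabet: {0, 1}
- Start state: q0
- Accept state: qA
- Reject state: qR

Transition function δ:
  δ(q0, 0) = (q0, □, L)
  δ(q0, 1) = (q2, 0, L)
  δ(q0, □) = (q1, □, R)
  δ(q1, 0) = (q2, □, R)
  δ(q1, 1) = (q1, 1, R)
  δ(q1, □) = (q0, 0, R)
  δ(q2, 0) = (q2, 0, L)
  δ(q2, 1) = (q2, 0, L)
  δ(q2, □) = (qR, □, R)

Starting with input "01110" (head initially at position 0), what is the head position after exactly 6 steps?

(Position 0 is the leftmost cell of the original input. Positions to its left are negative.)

Execution trace (head position shown):
Step 0: [q0]01110  (head at position 0)
Step 1: move left → [q0]□□1110  (head at position -1)
Step 2: move right → □[q1]□1110  (head at position 0)
Step 3: move right → □0[q0]1110  (head at position 1)
Step 4: move left → □[q2]00110  (head at position 0)
Step 5: move left → [q2]□00110  (head at position -1)
Step 6: move right → □[qR]00110  (head at position 0)

After 6 steps, the head is at position 0.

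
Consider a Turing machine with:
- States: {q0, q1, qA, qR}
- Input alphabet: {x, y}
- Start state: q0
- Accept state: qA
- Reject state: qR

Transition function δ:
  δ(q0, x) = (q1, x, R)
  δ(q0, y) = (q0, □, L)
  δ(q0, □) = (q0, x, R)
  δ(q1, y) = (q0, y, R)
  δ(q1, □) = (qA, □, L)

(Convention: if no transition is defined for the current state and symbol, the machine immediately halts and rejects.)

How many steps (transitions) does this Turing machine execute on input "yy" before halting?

Execution trace:
Initial: [q0]yy
Step 1: δ(q0, y) = (q0, □, L) → [q0]□□y
Step 2: δ(q0, □) = (q0, x, R) → x[q0]□y
Step 3: δ(q0, □) = (q0, x, R) → xx[q0]y
Step 4: δ(q0, y) = (q0, □, L) → x[q0]x□
Step 5: δ(q0, x) = (q1, x, R) → xx[q1]□
Step 6: δ(q1, □) = (qA, □, L) → x[qA]x□

The machine reaches the accept state qA and halts.

The machine executed 6 steps before halting.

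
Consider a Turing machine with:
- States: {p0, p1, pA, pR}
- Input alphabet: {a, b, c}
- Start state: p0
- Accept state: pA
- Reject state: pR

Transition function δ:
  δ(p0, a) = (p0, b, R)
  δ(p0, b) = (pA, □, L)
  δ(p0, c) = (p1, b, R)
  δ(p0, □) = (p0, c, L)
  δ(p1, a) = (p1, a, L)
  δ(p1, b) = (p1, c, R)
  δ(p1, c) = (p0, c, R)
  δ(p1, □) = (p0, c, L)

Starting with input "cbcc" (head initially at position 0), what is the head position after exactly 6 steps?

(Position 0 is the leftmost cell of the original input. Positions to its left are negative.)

Execution trace (head position shown):
Step 0: [p0]cbcc  (head at position 0)
Step 1: move right → b[p1]bcc  (head at position 1)
Step 2: move right → bc[p1]cc  (head at position 2)
Step 3: move right → bcc[p0]c  (head at position 3)
Step 4: move right → bccb[p1]□  (head at position 4)
Step 5: move left → bcc[p0]bc  (head at position 3)
Step 6: move left → bc[pA]c□c  (head at position 2)

After 6 steps, the head is at position 2.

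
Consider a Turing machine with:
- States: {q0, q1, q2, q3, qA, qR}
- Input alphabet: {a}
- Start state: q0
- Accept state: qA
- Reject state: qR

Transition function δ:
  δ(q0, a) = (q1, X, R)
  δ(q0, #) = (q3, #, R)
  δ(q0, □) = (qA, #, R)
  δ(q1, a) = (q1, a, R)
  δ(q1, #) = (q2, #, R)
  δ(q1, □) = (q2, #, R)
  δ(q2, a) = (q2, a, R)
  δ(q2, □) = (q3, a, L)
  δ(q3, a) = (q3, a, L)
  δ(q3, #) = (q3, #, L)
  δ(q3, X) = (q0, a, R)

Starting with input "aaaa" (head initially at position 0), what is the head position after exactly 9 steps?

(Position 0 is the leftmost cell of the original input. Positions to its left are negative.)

Execution trace (head position shown):
Step 0: [q0]aaaa  (head at position 0)
Step 1: move right → X[q1]aaa  (head at position 1)
Step 2: move right → Xa[q1]aa  (head at position 2)
Step 3: move right → Xaa[q1]a  (head at position 3)
Step 4: move right → Xaaa[q1]□  (head at position 4)
Step 5: move right → Xaaa#[q2]□  (head at position 5)
Step 6: move left → Xaaa[q3]#a  (head at position 4)
Step 7: move left → Xaa[q3]a#a  (head at position 3)
Step 8: move left → Xa[q3]aa#a  (head at position 2)
Step 9: move left → X[q3]aaa#a  (head at position 1)

After 9 steps, the head is at position 1.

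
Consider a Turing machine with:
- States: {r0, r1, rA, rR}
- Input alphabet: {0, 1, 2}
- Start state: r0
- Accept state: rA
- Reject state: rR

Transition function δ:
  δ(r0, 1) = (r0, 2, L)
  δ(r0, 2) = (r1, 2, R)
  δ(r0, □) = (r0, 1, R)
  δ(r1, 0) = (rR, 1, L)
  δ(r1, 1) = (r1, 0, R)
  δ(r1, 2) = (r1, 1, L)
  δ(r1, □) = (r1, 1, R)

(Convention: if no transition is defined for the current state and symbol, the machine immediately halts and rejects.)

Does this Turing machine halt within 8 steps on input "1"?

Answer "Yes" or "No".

Execution trace:
Initial: [r0]1
Step 1: δ(r0, 1) = (r0, 2, L) → [r0]□2
Step 2: δ(r0, □) = (r0, 1, R) → 1[r0]2
Step 3: δ(r0, 2) = (r1, 2, R) → 12[r1]□
Step 4: δ(r1, □) = (r1, 1, R) → 121[r1]□
Step 5: δ(r1, □) = (r1, 1, R) → 1211[r1]□
Step 6: δ(r1, □) = (r1, 1, R) → 12111[r1]□
Step 7: δ(r1, □) = (r1, 1, R) → 121111[r1]□
Step 8: δ(r1, □) = (r1, 1, R) → 1211111[r1]□

The machine has not reached a halting state after 8 steps.
The machine did not halt within the 8-step bound.

Answer: No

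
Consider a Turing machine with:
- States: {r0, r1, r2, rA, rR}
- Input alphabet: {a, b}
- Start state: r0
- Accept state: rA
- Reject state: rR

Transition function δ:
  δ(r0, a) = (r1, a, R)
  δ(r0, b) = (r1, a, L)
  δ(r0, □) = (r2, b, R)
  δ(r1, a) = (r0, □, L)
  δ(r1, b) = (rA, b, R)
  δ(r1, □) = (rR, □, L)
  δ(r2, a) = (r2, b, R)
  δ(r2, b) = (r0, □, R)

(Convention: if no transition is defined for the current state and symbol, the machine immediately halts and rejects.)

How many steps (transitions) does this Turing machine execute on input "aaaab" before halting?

Execution trace:
Initial: [r0]aaaab
Step 1: δ(r0, a) = (r1, a, R) → a[r1]aaab
Step 2: δ(r1, a) = (r0, □, L) → [r0]a□aab
Step 3: δ(r0, a) = (r1, a, R) → a[r1]□aab
Step 4: δ(r1, □) = (rR, □, L) → [rR]a□aab

The machine reaches the reject state rR and halts.

The machine executed 4 steps before halting.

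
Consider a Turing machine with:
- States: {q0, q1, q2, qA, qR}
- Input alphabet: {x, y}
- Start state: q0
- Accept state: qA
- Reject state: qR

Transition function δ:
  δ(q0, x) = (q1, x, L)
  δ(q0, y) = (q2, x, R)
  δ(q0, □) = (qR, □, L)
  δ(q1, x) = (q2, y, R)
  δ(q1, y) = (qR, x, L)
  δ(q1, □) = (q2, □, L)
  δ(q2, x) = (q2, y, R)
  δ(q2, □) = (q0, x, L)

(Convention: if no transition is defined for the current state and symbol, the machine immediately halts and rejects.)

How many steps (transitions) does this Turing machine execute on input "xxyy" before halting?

Execution trace:
Initial: [q0]xxyy
Step 1: δ(q0, x) = (q1, x, L) → [q1]□xxyy
Step 2: δ(q1, □) = (q2, □, L) → [q2]□□xxyy
Step 3: δ(q2, □) = (q0, x, L) → [q0]□x□xxyy
Step 4: δ(q0, □) = (qR, □, L) → [qR]□□x□xxyy

The machine reaches the reject state qR and halts.

The machine executed 4 steps before halting.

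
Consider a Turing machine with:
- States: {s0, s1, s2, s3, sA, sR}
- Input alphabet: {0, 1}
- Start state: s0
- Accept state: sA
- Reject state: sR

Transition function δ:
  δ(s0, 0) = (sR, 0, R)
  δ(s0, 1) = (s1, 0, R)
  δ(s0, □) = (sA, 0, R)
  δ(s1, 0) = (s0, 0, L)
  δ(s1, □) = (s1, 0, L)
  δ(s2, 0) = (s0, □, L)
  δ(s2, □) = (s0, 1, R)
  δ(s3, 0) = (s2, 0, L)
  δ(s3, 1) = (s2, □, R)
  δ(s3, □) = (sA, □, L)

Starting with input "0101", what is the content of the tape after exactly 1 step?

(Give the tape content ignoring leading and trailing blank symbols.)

Execution trace:
Initial: [s0]0101
Step 1: δ(s0, 0) = (sR, 0, R) → 0[sR]101

The machine reaches the reject state sR and halts.

After 1 step, the tape (ignoring leading/trailing blanks) is: 0101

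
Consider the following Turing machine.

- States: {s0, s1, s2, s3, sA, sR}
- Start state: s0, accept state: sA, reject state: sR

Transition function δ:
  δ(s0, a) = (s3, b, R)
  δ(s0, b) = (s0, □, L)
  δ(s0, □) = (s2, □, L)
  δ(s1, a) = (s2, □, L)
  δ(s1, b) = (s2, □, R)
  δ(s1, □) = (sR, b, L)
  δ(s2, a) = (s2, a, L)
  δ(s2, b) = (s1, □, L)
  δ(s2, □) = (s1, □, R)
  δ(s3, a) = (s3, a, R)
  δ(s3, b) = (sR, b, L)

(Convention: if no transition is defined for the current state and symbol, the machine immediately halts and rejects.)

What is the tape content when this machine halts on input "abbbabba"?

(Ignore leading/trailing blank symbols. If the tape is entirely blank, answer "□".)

Execution trace:
Initial: [s0]abbbabba
Step 1: δ(s0, a) = (s3, b, R) → b[s3]bbbabba
Step 2: δ(s3, b) = (sR, b, L) → [sR]bbbbabba

The machine reaches the reject state sR and halts.

Final tape (ignoring leading/trailing blanks): bbbbabba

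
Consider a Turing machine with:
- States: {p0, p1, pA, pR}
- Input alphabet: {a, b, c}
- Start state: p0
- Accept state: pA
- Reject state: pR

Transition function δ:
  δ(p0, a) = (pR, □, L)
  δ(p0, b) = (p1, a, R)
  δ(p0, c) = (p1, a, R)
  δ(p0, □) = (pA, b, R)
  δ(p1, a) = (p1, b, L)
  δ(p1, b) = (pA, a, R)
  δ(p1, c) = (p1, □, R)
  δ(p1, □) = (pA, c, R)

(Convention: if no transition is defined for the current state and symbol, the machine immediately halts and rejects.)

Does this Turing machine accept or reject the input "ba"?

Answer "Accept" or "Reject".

Execution trace:
Initial: [p0]ba
Step 1: δ(p0, b) = (p1, a, R) → a[p1]a
Step 2: δ(p1, a) = (p1, b, L) → [p1]ab
Step 3: δ(p1, a) = (p1, b, L) → [p1]□bb
Step 4: δ(p1, □) = (pA, c, R) → c[pA]bb

The machine reaches the accept state pA and halts.

Answer: Accept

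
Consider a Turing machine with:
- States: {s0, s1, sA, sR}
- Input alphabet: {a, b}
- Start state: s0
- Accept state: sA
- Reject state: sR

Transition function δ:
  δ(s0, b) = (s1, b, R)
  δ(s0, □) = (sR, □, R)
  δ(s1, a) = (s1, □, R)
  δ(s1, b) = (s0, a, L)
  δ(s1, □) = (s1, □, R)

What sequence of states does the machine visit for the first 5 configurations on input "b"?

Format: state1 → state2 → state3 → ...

Execution trace:
Initial: [s0]b
Step 1: δ(s0, b) = (s1, b, R) → b[s1]□
Step 2: δ(s1, □) = (s1, □, R) → b□[s1]□
Step 3: δ(s1, □) = (s1, □, R) → b□□[s1]□
Step 4: δ(s1, □) = (s1, □, R) → b□□□[s1]□

State sequence: s0 → s1 → s1 → s1 → s1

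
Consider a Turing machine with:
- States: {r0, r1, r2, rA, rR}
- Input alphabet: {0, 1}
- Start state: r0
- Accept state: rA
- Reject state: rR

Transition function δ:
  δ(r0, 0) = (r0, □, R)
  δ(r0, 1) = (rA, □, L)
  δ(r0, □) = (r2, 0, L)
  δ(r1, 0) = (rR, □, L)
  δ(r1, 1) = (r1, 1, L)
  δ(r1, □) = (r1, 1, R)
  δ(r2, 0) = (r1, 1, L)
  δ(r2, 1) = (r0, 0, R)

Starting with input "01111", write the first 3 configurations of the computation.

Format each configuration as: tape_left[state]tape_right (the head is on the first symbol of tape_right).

Transitions applied:
Step 1: δ(r0, 0) = (r0, □, R)
Step 2: δ(r0, 1) = (rA, □, L)

The first 3 configurations are:
[r0]01111 ⊢ □[r0]1111 ⊢ [rA]□□111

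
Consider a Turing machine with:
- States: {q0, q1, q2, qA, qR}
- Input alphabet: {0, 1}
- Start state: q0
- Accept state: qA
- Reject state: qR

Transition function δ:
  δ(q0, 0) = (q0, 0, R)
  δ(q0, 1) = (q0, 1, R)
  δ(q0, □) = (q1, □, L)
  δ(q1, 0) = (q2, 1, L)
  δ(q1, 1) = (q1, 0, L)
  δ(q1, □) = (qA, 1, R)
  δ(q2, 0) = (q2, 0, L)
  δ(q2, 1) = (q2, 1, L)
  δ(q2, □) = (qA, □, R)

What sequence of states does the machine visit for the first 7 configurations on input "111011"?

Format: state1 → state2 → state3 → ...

Execution trace:
Initial: [q0]111011
Step 1: δ(q0, 1) = (q0, 1, R) → 1[q0]11011
Step 2: δ(q0, 1) = (q0, 1, R) → 11[q0]1011
Step 3: δ(q0, 1) = (q0, 1, R) → 111[q0]011
Step 4: δ(q0, 0) = (q0, 0, R) → 1110[q0]11
Step 5: δ(q0, 1) = (q0, 1, R) → 11101[q0]1
Step 6: δ(q0, 1) = (q0, 1, R) → 111011[q0]□

State sequence: q0 → q0 → q0 → q0 → q0 → q0 → q0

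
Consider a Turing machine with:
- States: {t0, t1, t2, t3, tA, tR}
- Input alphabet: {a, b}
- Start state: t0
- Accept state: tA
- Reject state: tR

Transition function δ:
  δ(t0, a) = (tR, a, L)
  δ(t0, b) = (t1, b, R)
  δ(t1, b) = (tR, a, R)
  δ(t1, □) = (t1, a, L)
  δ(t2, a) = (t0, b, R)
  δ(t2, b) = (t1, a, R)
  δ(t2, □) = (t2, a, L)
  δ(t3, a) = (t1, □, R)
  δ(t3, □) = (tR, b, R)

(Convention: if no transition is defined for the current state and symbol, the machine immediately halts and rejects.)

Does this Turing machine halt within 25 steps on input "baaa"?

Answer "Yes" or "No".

Execution trace:
Initial: [t0]baaa
Step 1: δ(t0, b) = (t1, b, R) → b[t1]aaa

No transition is defined for δ(t1, a). By convention the machine halts and rejects.
The machine halted after 1 step (within the 25-step bound).

Answer: Yes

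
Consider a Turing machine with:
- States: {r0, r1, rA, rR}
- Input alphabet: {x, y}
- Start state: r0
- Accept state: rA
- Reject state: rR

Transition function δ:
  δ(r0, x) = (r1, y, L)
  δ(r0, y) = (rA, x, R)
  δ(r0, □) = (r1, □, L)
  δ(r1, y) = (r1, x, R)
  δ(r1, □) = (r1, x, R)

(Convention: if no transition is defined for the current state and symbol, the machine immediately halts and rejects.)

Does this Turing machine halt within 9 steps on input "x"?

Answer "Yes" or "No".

Execution trace:
Initial: [r0]x
Step 1: δ(r0, x) = (r1, y, L) → [r1]□y
Step 2: δ(r1, □) = (r1, x, R) → x[r1]y
Step 3: δ(r1, y) = (r1, x, R) → xx[r1]□
Step 4: δ(r1, □) = (r1, x, R) → xxx[r1]□
Step 5: δ(r1, □) = (r1, x, R) → xxxx[r1]□
Step 6: δ(r1, □) = (r1, x, R) → xxxxx[r1]□
Step 7: δ(r1, □) = (r1, x, R) → xxxxxx[r1]□
Step 8: δ(r1, □) = (r1, x, R) → xxxxxxx[r1]□
Step 9: δ(r1, □) = (r1, x, R) → xxxxxxxx[r1]□

The machine has not reached a halting state after 9 steps.
The machine did not halt within the 9-step bound.

Answer: No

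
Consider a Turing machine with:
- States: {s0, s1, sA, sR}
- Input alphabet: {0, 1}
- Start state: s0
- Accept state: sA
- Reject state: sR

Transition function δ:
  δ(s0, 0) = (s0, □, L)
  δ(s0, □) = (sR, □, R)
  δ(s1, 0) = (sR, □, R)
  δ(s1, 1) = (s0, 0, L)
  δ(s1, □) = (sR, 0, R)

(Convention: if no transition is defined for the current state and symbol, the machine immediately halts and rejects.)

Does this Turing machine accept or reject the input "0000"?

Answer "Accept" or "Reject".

Execution trace:
Initial: [s0]0000
Step 1: δ(s0, 0) = (s0, □, L) → [s0]□□000
Step 2: δ(s0, □) = (sR, □, R) → □[sR]□000

The machine reaches the reject state sR and halts.

Answer: Reject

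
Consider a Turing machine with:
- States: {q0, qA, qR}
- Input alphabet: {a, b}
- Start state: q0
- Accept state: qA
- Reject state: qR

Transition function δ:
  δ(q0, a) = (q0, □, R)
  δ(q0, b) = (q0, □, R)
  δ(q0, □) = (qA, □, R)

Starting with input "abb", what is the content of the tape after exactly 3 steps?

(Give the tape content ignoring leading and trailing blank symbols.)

Execution trace:
Initial: [q0]abb
Step 1: δ(q0, a) = (q0, □, R) → □[q0]bb
Step 2: δ(q0, b) = (q0, □, R) → □□[q0]b
Step 3: δ(q0, b) = (q0, □, R) → □□□[q0]□

After 3 steps, the tape (ignoring leading/trailing blanks) is: □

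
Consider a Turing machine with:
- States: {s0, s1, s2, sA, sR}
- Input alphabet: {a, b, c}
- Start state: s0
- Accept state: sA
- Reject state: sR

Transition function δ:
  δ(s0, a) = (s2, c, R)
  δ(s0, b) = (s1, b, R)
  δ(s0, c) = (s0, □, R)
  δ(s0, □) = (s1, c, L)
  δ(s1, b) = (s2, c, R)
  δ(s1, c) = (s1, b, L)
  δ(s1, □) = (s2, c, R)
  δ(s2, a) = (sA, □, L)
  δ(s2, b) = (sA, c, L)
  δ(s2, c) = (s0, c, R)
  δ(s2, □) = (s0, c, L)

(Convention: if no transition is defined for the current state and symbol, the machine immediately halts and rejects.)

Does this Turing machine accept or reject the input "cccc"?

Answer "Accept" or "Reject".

Execution trace:
Initial: [s0]cccc
Step 1: δ(s0, c) = (s0, □, R) → □[s0]ccc
Step 2: δ(s0, c) = (s0, □, R) → □□[s0]cc
Step 3: δ(s0, c) = (s0, □, R) → □□□[s0]c
Step 4: δ(s0, c) = (s0, □, R) → □□□□[s0]□
Step 5: δ(s0, □) = (s1, c, L) → □□□[s1]□c
Step 6: δ(s1, □) = (s2, c, R) → □□□c[s2]c
Step 7: δ(s2, c) = (s0, c, R) → □□□cc[s0]□
Step 8: δ(s0, □) = (s1, c, L) → □□□c[s1]cc
Step 9: δ(s1, c) = (s1, b, L) → □□□[s1]cbc
Step 10: δ(s1, c) = (s1, b, L) → □□[s1]□bbc
Step 11: δ(s1, □) = (s2, c, R) → □□c[s2]bbc
Step 12: δ(s2, b) = (sA, c, L) → □□[sA]ccbc

The machine reaches the accept state sA and halts.

Answer: Accept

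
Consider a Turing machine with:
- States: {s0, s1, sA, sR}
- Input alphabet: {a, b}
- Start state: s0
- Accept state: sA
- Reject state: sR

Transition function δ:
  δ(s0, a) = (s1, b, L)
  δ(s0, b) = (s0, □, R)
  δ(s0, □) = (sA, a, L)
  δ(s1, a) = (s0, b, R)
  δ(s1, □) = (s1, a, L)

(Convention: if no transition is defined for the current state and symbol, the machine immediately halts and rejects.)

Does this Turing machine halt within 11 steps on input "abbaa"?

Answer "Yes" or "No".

Execution trace:
Initial: [s0]abbaa
Step 1: δ(s0, a) = (s1, b, L) → [s1]□bbbaa
Step 2: δ(s1, □) = (s1, a, L) → [s1]□abbbaa
Step 3: δ(s1, □) = (s1, a, L) → [s1]□aabbbaa
Step 4: δ(s1, □) = (s1, a, L) → [s1]□aaabbbaa
Step 5: δ(s1, □) = (s1, a, L) → [s1]□aaaabbbaa
Step 6: δ(s1, □) = (s1, a, L) → [s1]□aaaaabbbaa
Step 7: δ(s1, □) = (s1, a, L) → [s1]□aaaaaabbbaa
Step 8: δ(s1, □) = (s1, a, L) → [s1]□aaaaaaabbbaa
Step 9: δ(s1, □) = (s1, a, L) → [s1]□aaaaaaaabbbaa
Step 10: δ(s1, □) = (s1, a, L) → [s1]□aaaaaaaaabbbaa
Step 11: δ(s1, □) = (s1, a, L) → [s1]□aaaaaaaaaabbbaa

The machine has not reached a halting state after 11 steps.
The machine did not halt within the 11-step bound.

Answer: No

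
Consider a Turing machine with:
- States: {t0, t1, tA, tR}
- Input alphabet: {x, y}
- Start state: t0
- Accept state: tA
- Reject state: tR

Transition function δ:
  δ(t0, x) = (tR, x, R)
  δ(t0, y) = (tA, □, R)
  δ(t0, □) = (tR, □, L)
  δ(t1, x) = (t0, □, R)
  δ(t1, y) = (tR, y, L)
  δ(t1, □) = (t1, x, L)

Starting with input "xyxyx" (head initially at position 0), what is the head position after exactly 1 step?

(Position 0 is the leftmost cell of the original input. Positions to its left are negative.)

Execution trace (head position shown):
Step 0: [t0]xyxyx  (head at position 0)
Step 1: move right → x[tR]yxyx  (head at position 1)

After 1 step, the head is at position 1.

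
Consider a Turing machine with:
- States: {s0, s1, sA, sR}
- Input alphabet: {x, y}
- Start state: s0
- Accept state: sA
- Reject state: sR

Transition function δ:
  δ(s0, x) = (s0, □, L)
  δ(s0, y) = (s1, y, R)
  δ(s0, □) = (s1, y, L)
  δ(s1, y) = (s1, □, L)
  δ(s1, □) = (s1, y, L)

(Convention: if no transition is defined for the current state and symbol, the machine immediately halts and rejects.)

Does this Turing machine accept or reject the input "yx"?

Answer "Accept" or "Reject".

Execution trace:
Initial: [s0]yx
Step 1: δ(s0, y) = (s1, y, R) → y[s1]x

No transition is defined for δ(s1, x). By convention the machine halts and rejects.

Answer: Reject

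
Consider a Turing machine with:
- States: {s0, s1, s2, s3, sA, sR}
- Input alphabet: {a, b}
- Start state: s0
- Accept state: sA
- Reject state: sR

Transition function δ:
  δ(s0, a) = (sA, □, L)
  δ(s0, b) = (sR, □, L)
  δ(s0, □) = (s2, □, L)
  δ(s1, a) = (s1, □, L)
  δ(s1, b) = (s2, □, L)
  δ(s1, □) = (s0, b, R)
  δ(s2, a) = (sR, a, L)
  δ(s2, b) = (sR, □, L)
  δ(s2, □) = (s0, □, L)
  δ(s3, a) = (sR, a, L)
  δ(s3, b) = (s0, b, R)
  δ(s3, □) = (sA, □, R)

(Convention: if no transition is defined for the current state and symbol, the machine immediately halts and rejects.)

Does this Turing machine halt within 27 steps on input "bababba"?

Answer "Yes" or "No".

Execution trace:
Initial: [s0]bababba
Step 1: δ(s0, b) = (sR, □, L) → [sR]□□ababba

The machine reaches the reject state sR and halts.
The machine halted after 1 step (within the 27-step bound).

Answer: Yes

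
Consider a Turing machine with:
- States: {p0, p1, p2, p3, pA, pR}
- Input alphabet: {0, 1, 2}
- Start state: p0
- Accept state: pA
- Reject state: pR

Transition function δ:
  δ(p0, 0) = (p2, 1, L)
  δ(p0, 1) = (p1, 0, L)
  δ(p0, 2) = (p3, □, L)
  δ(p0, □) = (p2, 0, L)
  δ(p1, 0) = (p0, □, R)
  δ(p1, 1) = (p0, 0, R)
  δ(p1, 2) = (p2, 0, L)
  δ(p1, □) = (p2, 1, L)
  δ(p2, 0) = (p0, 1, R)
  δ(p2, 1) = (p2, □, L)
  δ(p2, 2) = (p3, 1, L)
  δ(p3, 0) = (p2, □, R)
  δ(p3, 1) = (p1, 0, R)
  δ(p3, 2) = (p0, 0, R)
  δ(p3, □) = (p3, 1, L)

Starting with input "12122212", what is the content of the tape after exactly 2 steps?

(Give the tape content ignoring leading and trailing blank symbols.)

Execution trace:
Initial: [p0]12122212
Step 1: δ(p0, 1) = (p1, 0, L) → [p1]□02122212
Step 2: δ(p1, □) = (p2, 1, L) → [p2]□102122212

No transition is defined for δ(p2, □). By convention the machine halts and rejects.

After 2 steps, the tape (ignoring leading/trailing blanks) is: 102122212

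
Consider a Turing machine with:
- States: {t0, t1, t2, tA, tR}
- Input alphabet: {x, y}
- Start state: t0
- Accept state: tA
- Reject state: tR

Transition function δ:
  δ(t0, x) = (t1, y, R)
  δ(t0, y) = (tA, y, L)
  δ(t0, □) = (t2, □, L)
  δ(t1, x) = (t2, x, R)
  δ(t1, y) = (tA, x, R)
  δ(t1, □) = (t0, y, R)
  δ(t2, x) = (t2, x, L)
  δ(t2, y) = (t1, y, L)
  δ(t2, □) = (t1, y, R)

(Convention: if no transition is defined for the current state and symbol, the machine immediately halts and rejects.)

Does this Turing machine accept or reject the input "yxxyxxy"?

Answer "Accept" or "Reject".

Execution trace:
Initial: [t0]yxxyxxy
Step 1: δ(t0, y) = (tA, y, L) → [tA]□yxxyxxy

The machine reaches the accept state tA and halts.

Answer: Accept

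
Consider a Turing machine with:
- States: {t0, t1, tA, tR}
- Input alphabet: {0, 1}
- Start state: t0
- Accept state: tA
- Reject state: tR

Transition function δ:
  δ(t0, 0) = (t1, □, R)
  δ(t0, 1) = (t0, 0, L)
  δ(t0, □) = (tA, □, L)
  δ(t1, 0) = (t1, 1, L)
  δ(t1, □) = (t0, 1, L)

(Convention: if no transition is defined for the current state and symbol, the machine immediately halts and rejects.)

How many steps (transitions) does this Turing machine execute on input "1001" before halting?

Execution trace:
Initial: [t0]1001
Step 1: δ(t0, 1) = (t0, 0, L) → [t0]□0001
Step 2: δ(t0, □) = (tA, □, L) → [tA]□□0001

The machine reaches the accept state tA and halts.

The machine executed 2 steps before halting.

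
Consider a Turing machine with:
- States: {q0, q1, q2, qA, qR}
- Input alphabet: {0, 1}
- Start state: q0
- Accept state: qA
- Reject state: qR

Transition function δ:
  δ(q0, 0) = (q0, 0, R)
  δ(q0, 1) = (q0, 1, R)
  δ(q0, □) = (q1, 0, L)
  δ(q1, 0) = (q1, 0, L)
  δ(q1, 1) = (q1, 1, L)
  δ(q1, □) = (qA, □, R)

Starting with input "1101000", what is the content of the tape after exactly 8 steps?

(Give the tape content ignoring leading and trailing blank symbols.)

Execution trace:
Initial: [q0]1101000
Step 1: δ(q0, 1) = (q0, 1, R) → 1[q0]101000
Step 2: δ(q0, 1) = (q0, 1, R) → 11[q0]01000
Step 3: δ(q0, 0) = (q0, 0, R) → 110[q0]1000
Step 4: δ(q0, 1) = (q0, 1, R) → 1101[q0]000
Step 5: δ(q0, 0) = (q0, 0, R) → 11010[q0]00
Step 6: δ(q0, 0) = (q0, 0, R) → 110100[q0]0
Step 7: δ(q0, 0) = (q0, 0, R) → 1101000[q0]□
Step 8: δ(q0, □) = (q1, 0, L) → 110100[q1]00

After 8 steps, the tape (ignoring leading/trailing blanks) is: 11010000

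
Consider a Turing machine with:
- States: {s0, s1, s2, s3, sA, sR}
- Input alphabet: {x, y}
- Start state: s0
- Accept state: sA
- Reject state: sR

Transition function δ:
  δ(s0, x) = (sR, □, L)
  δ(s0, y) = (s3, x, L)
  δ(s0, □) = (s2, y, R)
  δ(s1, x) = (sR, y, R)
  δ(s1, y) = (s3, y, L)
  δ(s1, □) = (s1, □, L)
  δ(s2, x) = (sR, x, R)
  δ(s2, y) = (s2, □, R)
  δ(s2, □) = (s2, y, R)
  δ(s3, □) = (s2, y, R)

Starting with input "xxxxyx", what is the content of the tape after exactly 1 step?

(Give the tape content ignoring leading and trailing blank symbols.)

Execution trace:
Initial: [s0]xxxxyx
Step 1: δ(s0, x) = (sR, □, L) → [sR]□□xxxyx

The machine reaches the reject state sR and halts.

After 1 step, the tape (ignoring leading/trailing blanks) is: xxxyx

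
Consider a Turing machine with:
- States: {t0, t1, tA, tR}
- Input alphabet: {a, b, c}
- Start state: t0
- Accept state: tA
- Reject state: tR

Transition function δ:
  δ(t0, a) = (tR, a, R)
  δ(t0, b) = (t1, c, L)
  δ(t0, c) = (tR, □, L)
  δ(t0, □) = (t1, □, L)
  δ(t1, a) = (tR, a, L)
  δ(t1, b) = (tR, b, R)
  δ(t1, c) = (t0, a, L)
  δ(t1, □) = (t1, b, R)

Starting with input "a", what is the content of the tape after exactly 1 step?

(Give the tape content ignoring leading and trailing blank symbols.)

Execution trace:
Initial: [t0]a
Step 1: δ(t0, a) = (tR, a, R) → a[tR]□

The machine reaches the reject state tR and halts.

After 1 step, the tape (ignoring leading/trailing blanks) is: a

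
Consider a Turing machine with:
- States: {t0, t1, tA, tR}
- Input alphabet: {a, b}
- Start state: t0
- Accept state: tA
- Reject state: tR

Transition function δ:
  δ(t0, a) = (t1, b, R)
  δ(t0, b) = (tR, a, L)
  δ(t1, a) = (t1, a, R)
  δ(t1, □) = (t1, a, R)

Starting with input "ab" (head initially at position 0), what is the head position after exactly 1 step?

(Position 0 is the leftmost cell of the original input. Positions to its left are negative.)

Execution trace (head position shown):
Step 0: [t0]ab  (head at position 0)
Step 1: move right → b[t1]b  (head at position 1)

After 1 step, the head is at position 1.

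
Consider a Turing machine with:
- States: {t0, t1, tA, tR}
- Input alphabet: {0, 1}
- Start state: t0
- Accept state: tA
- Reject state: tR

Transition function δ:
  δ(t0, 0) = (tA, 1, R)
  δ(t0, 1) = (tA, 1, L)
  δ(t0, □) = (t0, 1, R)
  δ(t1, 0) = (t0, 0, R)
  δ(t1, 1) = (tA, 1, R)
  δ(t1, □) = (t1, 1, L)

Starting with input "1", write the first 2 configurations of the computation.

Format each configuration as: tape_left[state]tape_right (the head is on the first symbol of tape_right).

Transitions applied:
Step 1: δ(t0, 1) = (tA, 1, L)

The first 2 configurations are:
[t0]1 ⊢ [tA]□1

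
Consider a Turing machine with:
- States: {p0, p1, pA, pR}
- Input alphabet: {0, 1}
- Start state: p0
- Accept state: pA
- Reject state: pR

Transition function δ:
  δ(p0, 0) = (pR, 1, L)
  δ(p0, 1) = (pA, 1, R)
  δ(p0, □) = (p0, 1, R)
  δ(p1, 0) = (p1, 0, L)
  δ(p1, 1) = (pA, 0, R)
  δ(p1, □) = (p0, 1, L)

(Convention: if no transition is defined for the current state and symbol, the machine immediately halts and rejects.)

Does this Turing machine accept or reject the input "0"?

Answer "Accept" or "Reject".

Execution trace:
Initial: [p0]0
Step 1: δ(p0, 0) = (pR, 1, L) → [pR]□1

The machine reaches the reject state pR and halts.

Answer: Reject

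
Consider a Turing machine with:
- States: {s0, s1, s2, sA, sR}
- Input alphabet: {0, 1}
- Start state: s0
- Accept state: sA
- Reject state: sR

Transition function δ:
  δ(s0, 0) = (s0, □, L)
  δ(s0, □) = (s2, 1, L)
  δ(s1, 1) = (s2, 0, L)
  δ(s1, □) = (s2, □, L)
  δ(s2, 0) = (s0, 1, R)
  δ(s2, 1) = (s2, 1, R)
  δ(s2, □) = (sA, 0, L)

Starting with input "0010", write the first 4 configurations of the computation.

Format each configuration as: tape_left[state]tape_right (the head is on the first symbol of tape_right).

Transitions applied:
Step 1: δ(s0, 0) = (s0, □, L)
Step 2: δ(s0, □) = (s2, 1, L)
Step 3: δ(s2, □) = (sA, 0, L)

The first 4 configurations are:
[s0]0010 ⊢ [s0]□□010 ⊢ [s2]□1□010 ⊢ [sA]□01□010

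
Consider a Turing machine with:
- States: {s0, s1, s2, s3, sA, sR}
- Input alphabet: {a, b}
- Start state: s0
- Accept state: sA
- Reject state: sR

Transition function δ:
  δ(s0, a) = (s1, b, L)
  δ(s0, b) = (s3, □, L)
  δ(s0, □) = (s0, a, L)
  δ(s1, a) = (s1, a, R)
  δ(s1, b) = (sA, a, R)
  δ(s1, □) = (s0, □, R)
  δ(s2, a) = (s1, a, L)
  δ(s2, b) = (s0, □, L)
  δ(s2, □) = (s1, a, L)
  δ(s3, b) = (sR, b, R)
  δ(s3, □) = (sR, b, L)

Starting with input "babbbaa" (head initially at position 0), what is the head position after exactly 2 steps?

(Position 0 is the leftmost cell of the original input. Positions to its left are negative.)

Execution trace (head position shown):
Step 0: [s0]babbbaa  (head at position 0)
Step 1: move left → [s3]□□abbbaa  (head at position -1)
Step 2: move left → [sR]□b□abbbaa  (head at position -2)

After 2 steps, the head is at position -2.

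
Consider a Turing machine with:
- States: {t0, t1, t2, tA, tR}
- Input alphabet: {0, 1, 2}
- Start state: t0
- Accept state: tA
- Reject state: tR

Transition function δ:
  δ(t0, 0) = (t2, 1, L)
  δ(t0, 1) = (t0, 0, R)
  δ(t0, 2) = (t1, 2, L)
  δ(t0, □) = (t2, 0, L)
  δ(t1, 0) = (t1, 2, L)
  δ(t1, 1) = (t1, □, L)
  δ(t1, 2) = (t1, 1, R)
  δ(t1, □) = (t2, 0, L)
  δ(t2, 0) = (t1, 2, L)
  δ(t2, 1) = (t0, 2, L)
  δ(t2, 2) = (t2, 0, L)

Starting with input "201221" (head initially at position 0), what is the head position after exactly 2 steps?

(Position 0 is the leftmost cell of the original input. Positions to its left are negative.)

Execution trace (head position shown):
Step 0: [t0]201221  (head at position 0)
Step 1: move left → [t1]□201221  (head at position -1)
Step 2: move left → [t2]□0201221  (head at position -2)

After 2 steps, the head is at position -2.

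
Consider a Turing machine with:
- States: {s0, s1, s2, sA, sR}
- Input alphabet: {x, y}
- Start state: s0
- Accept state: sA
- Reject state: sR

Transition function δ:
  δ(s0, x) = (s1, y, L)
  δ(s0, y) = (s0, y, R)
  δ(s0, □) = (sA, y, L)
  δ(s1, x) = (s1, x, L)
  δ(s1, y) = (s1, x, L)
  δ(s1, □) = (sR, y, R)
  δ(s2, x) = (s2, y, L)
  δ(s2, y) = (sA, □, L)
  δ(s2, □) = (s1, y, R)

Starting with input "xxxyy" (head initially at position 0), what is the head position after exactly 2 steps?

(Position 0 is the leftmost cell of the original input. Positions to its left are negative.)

Execution trace (head position shown):
Step 0: [s0]xxxyy  (head at position 0)
Step 1: move left → [s1]□yxxyy  (head at position -1)
Step 2: move right → y[sR]yxxyy  (head at position 0)

After 2 steps, the head is at position 0.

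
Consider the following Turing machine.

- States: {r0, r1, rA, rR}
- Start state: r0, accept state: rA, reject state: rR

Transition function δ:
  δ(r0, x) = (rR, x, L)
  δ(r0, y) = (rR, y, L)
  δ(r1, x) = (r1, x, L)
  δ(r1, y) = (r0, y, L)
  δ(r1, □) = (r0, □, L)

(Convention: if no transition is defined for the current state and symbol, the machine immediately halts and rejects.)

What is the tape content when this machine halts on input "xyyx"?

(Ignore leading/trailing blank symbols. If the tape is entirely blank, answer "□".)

Execution trace:
Initial: [r0]xyyx
Step 1: δ(r0, x) = (rR, x, L) → [rR]□xyyx

The machine reaches the reject state rR and halts.

Final tape (ignoring leading/trailing blanks): xyyx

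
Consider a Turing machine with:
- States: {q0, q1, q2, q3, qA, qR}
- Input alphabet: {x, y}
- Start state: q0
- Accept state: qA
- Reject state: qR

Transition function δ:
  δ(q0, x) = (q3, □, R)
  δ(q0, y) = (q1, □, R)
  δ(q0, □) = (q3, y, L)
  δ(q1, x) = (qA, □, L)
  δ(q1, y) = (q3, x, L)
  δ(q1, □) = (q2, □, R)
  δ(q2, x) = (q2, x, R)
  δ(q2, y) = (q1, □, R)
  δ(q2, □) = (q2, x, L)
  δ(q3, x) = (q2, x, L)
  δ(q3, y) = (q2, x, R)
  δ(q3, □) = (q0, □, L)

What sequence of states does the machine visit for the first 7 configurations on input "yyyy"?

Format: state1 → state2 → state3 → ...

Execution trace:
Initial: [q0]yyyy
Step 1: δ(q0, y) = (q1, □, R) → □[q1]yyy
Step 2: δ(q1, y) = (q3, x, L) → [q3]□xyy
Step 3: δ(q3, □) = (q0, □, L) → [q0]□□xyy
Step 4: δ(q0, □) = (q3, y, L) → [q3]□y□xyy
Step 5: δ(q3, □) = (q0, □, L) → [q0]□□y□xyy
Step 6: δ(q0, □) = (q3, y, L) → [q3]□y□y□xyy

State sequence: q0 → q1 → q3 → q0 → q3 → q0 → q3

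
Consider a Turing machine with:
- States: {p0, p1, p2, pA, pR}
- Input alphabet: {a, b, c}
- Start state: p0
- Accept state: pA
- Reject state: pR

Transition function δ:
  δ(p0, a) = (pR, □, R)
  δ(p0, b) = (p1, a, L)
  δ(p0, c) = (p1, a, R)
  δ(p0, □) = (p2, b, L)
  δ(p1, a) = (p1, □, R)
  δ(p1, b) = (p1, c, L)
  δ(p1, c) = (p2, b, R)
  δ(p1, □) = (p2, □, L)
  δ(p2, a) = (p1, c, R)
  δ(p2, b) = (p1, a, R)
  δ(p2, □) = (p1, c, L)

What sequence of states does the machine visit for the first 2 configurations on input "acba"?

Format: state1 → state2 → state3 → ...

Execution trace:
Initial: [p0]acba
Step 1: δ(p0, a) = (pR, □, R) → □[pR]cba

The machine reaches the reject state pR and halts.

State sequence: p0 → pR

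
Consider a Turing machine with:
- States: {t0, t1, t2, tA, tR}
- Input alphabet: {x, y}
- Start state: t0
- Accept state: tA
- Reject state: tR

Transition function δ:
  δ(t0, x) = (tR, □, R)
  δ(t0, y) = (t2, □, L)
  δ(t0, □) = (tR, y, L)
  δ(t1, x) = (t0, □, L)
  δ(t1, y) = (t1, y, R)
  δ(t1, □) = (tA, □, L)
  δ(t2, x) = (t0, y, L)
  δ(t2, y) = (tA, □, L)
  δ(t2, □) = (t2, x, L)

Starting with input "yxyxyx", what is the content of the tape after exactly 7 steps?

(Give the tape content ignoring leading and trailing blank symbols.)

Execution trace:
Initial: [t0]yxyxyx
Step 1: δ(t0, y) = (t2, □, L) → [t2]□□xyxyx
Step 2: δ(t2, □) = (t2, x, L) → [t2]□x□xyxyx
Step 3: δ(t2, □) = (t2, x, L) → [t2]□xx□xyxyx
Step 4: δ(t2, □) = (t2, x, L) → [t2]□xxx□xyxyx
Step 5: δ(t2, □) = (t2, x, L) → [t2]□xxxx□xyxyx
Step 6: δ(t2, □) = (t2, x, L) → [t2]□xxxxx□xyxyx
Step 7: δ(t2, □) = (t2, x, L) → [t2]□xxxxxx□xyxyx

After 7 steps, the tape (ignoring leading/trailing blanks) is: xxxxxx□xyxyx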